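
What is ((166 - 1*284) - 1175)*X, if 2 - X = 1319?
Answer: 1702881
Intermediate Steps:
X = -1317 (X = 2 - 1*1319 = 2 - 1319 = -1317)
((166 - 1*284) - 1175)*X = ((166 - 1*284) - 1175)*(-1317) = ((166 - 284) - 1175)*(-1317) = (-118 - 1175)*(-1317) = -1293*(-1317) = 1702881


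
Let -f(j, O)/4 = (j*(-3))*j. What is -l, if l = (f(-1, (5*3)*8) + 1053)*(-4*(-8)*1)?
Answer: -34080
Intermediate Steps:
f(j, O) = 12*j**2 (f(j, O) = -4*j*(-3)*j = -4*(-3*j)*j = -(-12)*j**2 = 12*j**2)
l = 34080 (l = (12*(-1)**2 + 1053)*(-4*(-8)*1) = (12*1 + 1053)*(32*1) = (12 + 1053)*32 = 1065*32 = 34080)
-l = -1*34080 = -34080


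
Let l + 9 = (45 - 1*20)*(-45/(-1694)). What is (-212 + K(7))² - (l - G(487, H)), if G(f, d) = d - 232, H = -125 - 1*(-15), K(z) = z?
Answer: 70625123/1694 ≈ 41691.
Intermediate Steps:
H = -110 (H = -125 + 15 = -110)
G(f, d) = -232 + d
l = -14121/1694 (l = -9 + (45 - 1*20)*(-45/(-1694)) = -9 + (45 - 20)*(-45*(-1/1694)) = -9 + 25*(45/1694) = -9 + 1125/1694 = -14121/1694 ≈ -8.3359)
(-212 + K(7))² - (l - G(487, H)) = (-212 + 7)² - (-14121/1694 - (-232 - 110)) = (-205)² - (-14121/1694 - 1*(-342)) = 42025 - (-14121/1694 + 342) = 42025 - 1*565227/1694 = 42025 - 565227/1694 = 70625123/1694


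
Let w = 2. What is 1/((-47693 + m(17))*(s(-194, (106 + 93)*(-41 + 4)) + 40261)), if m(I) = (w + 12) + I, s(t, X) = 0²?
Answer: -1/1918919782 ≈ -5.2113e-10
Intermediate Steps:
s(t, X) = 0
m(I) = 14 + I (m(I) = (2 + 12) + I = 14 + I)
1/((-47693 + m(17))*(s(-194, (106 + 93)*(-41 + 4)) + 40261)) = 1/((-47693 + (14 + 17))*(0 + 40261)) = 1/((-47693 + 31)*40261) = 1/(-47662*40261) = 1/(-1918919782) = -1/1918919782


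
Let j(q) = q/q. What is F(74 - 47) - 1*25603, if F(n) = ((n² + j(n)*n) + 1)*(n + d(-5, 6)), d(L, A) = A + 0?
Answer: -622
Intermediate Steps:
j(q) = 1
d(L, A) = A
F(n) = (6 + n)*(1 + n + n²) (F(n) = ((n² + 1*n) + 1)*(n + 6) = ((n² + n) + 1)*(6 + n) = ((n + n²) + 1)*(6 + n) = (1 + n + n²)*(6 + n) = (6 + n)*(1 + n + n²))
F(74 - 47) - 1*25603 = (6 + (74 - 47)³ + 7*(74 - 47) + 7*(74 - 47)²) - 1*25603 = (6 + 27³ + 7*27 + 7*27²) - 25603 = (6 + 19683 + 189 + 7*729) - 25603 = (6 + 19683 + 189 + 5103) - 25603 = 24981 - 25603 = -622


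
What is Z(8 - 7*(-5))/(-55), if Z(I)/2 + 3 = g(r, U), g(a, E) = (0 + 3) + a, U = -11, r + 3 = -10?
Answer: 26/55 ≈ 0.47273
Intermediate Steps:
r = -13 (r = -3 - 10 = -13)
g(a, E) = 3 + a
Z(I) = -26 (Z(I) = -6 + 2*(3 - 13) = -6 + 2*(-10) = -6 - 20 = -26)
Z(8 - 7*(-5))/(-55) = -26/(-55) = -1/55*(-26) = 26/55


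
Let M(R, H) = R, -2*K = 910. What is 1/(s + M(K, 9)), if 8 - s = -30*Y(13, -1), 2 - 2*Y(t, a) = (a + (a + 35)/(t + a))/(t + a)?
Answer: -24/10063 ≈ -0.0023850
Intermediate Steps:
K = -455 (K = -½*910 = -455)
Y(t, a) = 1 - (a + (35 + a)/(a + t))/(2*(a + t)) (Y(t, a) = 1 - (a + (a + 35)/(t + a))/(2*(t + a)) = 1 - (a + (35 + a)/(a + t))/(2*(a + t)))
s = 857/24 (s = 8 - (-30)*(-35 - 1*(-1) - 1*(-1)² + 2*(-1 + 13)² - 1*(-1)*13)/(2*(-1 + 13)²) = 8 - (-30)*(½)*(-35 + 1 - 1*1 + 2*12² + 13)/12² = 8 - (-30)*(½)*(1/144)*(-35 + 1 - 1 + 2*144 + 13) = 8 - (-30)*(½)*(1/144)*(-35 + 1 - 1 + 288 + 13) = 8 - (-30)*(½)*(1/144)*266 = 8 - (-30)*133/144 = 8 - 1*(-665/24) = 8 + 665/24 = 857/24 ≈ 35.708)
1/(s + M(K, 9)) = 1/(857/24 - 455) = 1/(-10063/24) = -24/10063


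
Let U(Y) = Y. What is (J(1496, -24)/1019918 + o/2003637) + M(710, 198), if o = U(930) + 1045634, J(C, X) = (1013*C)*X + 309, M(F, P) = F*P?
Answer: 287209812447624841/2043545441766 ≈ 1.4054e+5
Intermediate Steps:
J(C, X) = 309 + 1013*C*X (J(C, X) = 1013*C*X + 309 = 309 + 1013*C*X)
o = 1046564 (o = 930 + 1045634 = 1046564)
(J(1496, -24)/1019918 + o/2003637) + M(710, 198) = ((309 + 1013*1496*(-24))/1019918 + 1046564/2003637) + 710*198 = ((309 - 36370752)*(1/1019918) + 1046564*(1/2003637)) + 140580 = (-36370443*1/1019918 + 1046564/2003637) + 140580 = (-36370443/1019918 + 1046564/2003637) + 140580 = -71805755839439/2043545441766 + 140580 = 287209812447624841/2043545441766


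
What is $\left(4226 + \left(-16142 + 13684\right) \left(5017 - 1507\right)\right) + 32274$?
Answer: $-8591080$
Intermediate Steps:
$\left(4226 + \left(-16142 + 13684\right) \left(5017 - 1507\right)\right) + 32274 = \left(4226 - 8627580\right) + 32274 = -8623354 + 32274 = -8591080$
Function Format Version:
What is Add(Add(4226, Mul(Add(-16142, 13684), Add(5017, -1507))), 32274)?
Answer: -8591080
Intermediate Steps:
Add(Add(4226, Mul(Add(-16142, 13684), Add(5017, -1507))), 32274) = Add(Add(4226, Mul(-2458, 3510)), 32274) = Add(Add(4226, -8627580), 32274) = Add(-8623354, 32274) = -8591080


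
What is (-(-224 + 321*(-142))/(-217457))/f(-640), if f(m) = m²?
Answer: -22903/44535193600 ≈ -5.1427e-7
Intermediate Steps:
(-(-224 + 321*(-142))/(-217457))/f(-640) = (-(-224 + 321*(-142))/(-217457))/((-640)²) = (-(-224 - 45582)*(-1/217457))/409600 = (-1*(-45806)*(-1/217457))*(1/409600) = (45806*(-1/217457))*(1/409600) = -45806/217457*1/409600 = -22903/44535193600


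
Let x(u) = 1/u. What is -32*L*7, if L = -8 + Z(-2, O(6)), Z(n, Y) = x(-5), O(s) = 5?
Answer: 9184/5 ≈ 1836.8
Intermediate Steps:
Z(n, Y) = -⅕ (Z(n, Y) = 1/(-5) = -⅕)
L = -41/5 (L = -8 - ⅕ = -41/5 ≈ -8.2000)
-32*L*7 = -32*(-41/5)*7 = (1312/5)*7 = 9184/5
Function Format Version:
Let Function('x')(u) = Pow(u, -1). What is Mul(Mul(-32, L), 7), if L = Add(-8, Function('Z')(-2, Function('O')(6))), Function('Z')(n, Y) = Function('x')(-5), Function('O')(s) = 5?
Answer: Rational(9184, 5) ≈ 1836.8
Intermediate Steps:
Function('Z')(n, Y) = Rational(-1, 5) (Function('Z')(n, Y) = Pow(-5, -1) = Rational(-1, 5))
L = Rational(-41, 5) (L = Add(-8, Rational(-1, 5)) = Rational(-41, 5) ≈ -8.2000)
Mul(Mul(-32, L), 7) = Mul(Mul(-32, Rational(-41, 5)), 7) = Mul(Rational(1312, 5), 7) = Rational(9184, 5)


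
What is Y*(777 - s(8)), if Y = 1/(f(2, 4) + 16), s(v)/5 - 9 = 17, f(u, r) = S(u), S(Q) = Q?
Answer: 647/18 ≈ 35.944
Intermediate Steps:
f(u, r) = u
s(v) = 130 (s(v) = 45 + 5*17 = 45 + 85 = 130)
Y = 1/18 (Y = 1/(2 + 16) = 1/18 ≈ 0.055556)
Y*(777 - s(8)) = (777 - 1*130)/18 = (777 - 130)/18 = (1/18)*647 = 647/18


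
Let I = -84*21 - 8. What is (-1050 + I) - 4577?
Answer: -7399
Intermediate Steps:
I = -1772 (I = -1764 - 8 = -1772)
(-1050 + I) - 4577 = (-1050 - 1772) - 4577 = -2822 - 4577 = -7399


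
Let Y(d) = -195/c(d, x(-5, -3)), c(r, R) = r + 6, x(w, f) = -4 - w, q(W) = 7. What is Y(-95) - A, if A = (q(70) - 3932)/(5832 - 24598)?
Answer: 3310045/1670174 ≈ 1.9819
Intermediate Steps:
A = 3925/18766 (A = (7 - 3932)/(5832 - 24598) = -3925/(-18766) = -3925*(-1/18766) = 3925/18766 ≈ 0.20915)
c(r, R) = 6 + r
Y(d) = -195/(6 + d)
Y(-95) - A = -195/(6 - 95) - 1*3925/18766 = -195/(-89) - 3925/18766 = -195*(-1/89) - 3925/18766 = 195/89 - 3925/18766 = 3310045/1670174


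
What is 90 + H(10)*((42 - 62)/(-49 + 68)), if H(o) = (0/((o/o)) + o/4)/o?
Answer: 1705/19 ≈ 89.737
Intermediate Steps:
H(o) = ¼ (H(o) = (0/1 + o*(¼))/o = (0*1 + o/4)/o = (0 + o/4)/o = (o/4)/o = ¼)
90 + H(10)*((42 - 62)/(-49 + 68)) = 90 + ((42 - 62)/(-49 + 68))/4 = 90 + (-20/19)/4 = 90 + (-20*1/19)/4 = 90 + (¼)*(-20/19) = 90 - 5/19 = 1705/19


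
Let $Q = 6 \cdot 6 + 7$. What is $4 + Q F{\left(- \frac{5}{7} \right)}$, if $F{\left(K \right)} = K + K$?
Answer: $- \frac{402}{7} \approx -57.429$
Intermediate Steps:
$F{\left(K \right)} = 2 K$
$Q = 43$ ($Q = 36 + 7 = 43$)
$4 + Q F{\left(- \frac{5}{7} \right)} = 4 + 43 \cdot 2 \left(- \frac{5}{7}\right) = 4 + 43 \left(- \frac{10}{7}\right) = 4 - \frac{430}{7} = - \frac{402}{7}$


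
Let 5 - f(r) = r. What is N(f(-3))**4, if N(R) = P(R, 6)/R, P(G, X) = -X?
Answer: 81/256 ≈ 0.31641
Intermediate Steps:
f(r) = 5 - r
N(R) = -6/R (N(R) = (-1*6)/R = -6/R)
N(f(-3))**4 = (-6/(5 - 1*(-3)))**4 = (-6/(5 + 3))**4 = (-6/8)**4 = (-6*1/8)**4 = (-3/4)**4 = 81/256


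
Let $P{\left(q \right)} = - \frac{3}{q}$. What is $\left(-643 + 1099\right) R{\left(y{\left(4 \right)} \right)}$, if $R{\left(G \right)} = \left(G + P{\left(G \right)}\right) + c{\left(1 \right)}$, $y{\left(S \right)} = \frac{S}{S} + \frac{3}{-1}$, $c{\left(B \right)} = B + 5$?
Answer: $2508$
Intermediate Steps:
$c{\left(B \right)} = 5 + B$
$y{\left(S \right)} = -2$ ($y{\left(S \right)} = 1 + 3 \left(-1\right) = 1 - 3 = -2$)
$R{\left(G \right)} = 6 + G - \frac{3}{G}$ ($R{\left(G \right)} = \left(G - \frac{3}{G}\right) + \left(5 + 1\right) = \left(G - \frac{3}{G}\right) + 6 = 6 + G - \frac{3}{G}$)
$\left(-643 + 1099\right) R{\left(y{\left(4 \right)} \right)} = \left(-643 + 1099\right) \left(6 - 2 - \frac{3}{-2}\right) = 456 \left(6 - 2 - - \frac{3}{2}\right) = 456 \left(6 - 2 + \frac{3}{2}\right) = 456 \cdot \frac{11}{2} = 2508$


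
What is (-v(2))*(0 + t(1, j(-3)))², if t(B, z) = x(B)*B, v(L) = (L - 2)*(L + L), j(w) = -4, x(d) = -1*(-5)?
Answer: 0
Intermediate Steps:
x(d) = 5
v(L) = 2*L*(-2 + L) (v(L) = (-2 + L)*(2*L) = 2*L*(-2 + L))
t(B, z) = 5*B
(-v(2))*(0 + t(1, j(-3)))² = (-2*2*(-2 + 2))*(0 + 5*1)² = (-2*2*0)*(0 + 5)² = -1*0*5² = 0*25 = 0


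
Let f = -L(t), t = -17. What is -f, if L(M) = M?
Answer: -17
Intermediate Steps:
f = 17 (f = -1*(-17) = 17)
-f = -1*17 = -17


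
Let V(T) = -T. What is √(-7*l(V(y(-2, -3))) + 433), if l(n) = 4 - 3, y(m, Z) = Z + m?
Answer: √426 ≈ 20.640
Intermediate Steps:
l(n) = 1
√(-7*l(V(y(-2, -3))) + 433) = √(-7*1 + 433) = √(-7 + 433) = √426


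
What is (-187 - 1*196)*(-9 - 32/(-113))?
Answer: 377255/113 ≈ 3338.5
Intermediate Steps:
(-187 - 1*196)*(-9 - 32/(-113)) = (-187 - 196)*(-9 - 32*(-1)/113) = -383*(-9 - 1*(-32/113)) = -383*(-9 + 32/113) = -383*(-985/113) = 377255/113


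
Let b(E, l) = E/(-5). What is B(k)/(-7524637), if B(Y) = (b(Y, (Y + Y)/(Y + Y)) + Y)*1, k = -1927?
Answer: 7708/37623185 ≈ 0.00020487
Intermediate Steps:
b(E, l) = -E/5 (b(E, l) = E*(-⅕) = -E/5)
B(Y) = 4*Y/5 (B(Y) = (-Y/5 + Y)*1 = (4*Y/5)*1 = 4*Y/5)
B(k)/(-7524637) = ((⅘)*(-1927))/(-7524637) = -7708/5*(-1/7524637) = 7708/37623185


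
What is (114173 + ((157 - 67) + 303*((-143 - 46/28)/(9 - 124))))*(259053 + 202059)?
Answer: 8511067192956/161 ≈ 5.2864e+10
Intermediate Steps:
(114173 + ((157 - 67) + 303*((-143 - 46/28)/(9 - 124))))*(259053 + 202059) = (114173 + (90 + 303*((-143 - 46*1/28)/(-115))))*461112 = (114173 + (90 + 303*((-143 - 23/14)*(-1/115))))*461112 = (114173 + (90 + 303*(-2025/14*(-1/115))))*461112 = (114173 + (90 + 303*(405/322)))*461112 = (114173 + (90 + 122715/322))*461112 = (114173 + 151695/322)*461112 = (36915401/322)*461112 = 8511067192956/161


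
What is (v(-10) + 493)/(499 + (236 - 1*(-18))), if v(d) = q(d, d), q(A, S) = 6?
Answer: 499/753 ≈ 0.66268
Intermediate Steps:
v(d) = 6
(v(-10) + 493)/(499 + (236 - 1*(-18))) = (6 + 493)/(499 + (236 - 1*(-18))) = 499/(499 + (236 + 18)) = 499/(499 + 254) = 499/753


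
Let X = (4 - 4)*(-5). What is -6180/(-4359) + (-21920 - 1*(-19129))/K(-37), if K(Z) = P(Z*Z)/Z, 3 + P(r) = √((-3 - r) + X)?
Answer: (-150040771*I + 28840*√7)/(1453*(3*I + 14*√7)) ≈ -222.91 - 2769.8*I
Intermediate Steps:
X = 0 (X = 0*(-5) = 0)
P(r) = -3 + √(-3 - r) (P(r) = -3 + √((-3 - r) + 0) = -3 + √(-3 - r))
K(Z) = (-3 + √(-3 - Z²))/Z (K(Z) = (-3 + √(-3 - Z*Z))/Z = (-3 + √(-3 - Z²))/Z)
-6180/(-4359) + (-21920 - 1*(-19129))/K(-37) = -6180/(-4359) + (-21920 - 1*(-19129))/(((-3 + √(-3 - 1*(-37)²))/(-37))) = -6180*(-1/4359) + (-21920 + 19129)/((-(-3 + √(-3 - 1*1369))/37)) = 2060/1453 - 2791*(-37/(-3 + √(-3 - 1369))) = 2060/1453 - 2791*(-37/(-3 + √(-1372))) = 2060/1453 - 2791*(-37/(-3 + 14*I*√7)) = 2060/1453 - 2791/(3/37 - 14*I*√7/37)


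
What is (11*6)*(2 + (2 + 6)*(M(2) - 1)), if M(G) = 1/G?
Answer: -132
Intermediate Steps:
M(G) = 1/G
(11*6)*(2 + (2 + 6)*(M(2) - 1)) = (11*6)*(2 + (2 + 6)*(1/2 - 1)) = 66*(2 + 8*(1/2 - 1)) = 66*(2 + 8*(-1/2)) = 66*(2 - 4) = 66*(-2) = -132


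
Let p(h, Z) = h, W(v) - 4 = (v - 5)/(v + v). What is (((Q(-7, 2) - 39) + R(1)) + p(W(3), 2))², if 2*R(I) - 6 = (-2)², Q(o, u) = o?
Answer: 12544/9 ≈ 1393.8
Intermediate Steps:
W(v) = 4 + (-5 + v)/(2*v) (W(v) = 4 + (v - 5)/(v + v) = 4 + (-5 + v)/((2*v)) = 4 + (-5 + v)*(1/(2*v)) = 4 + (-5 + v)/(2*v))
R(I) = 5 (R(I) = 3 + (½)*(-2)² = 3 + (½)*4 = 3 + 2 = 5)
(((Q(-7, 2) - 39) + R(1)) + p(W(3), 2))² = (((-7 - 39) + 5) + (½)*(-5 + 9*3)/3)² = ((-46 + 5) + (½)*(⅓)*(-5 + 27))² = (-41 + (½)*(⅓)*22)² = (-41 + 11/3)² = (-112/3)² = 12544/9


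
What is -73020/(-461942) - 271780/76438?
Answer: -29991273500/8827480649 ≈ -3.3975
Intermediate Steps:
-73020/(-461942) - 271780/76438 = -73020*(-1/461942) - 271780*1/76438 = 36510/230971 - 135890/38219 = -29991273500/8827480649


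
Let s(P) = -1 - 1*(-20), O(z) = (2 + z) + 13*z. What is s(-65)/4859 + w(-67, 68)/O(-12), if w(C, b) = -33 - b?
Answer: 493913/806594 ≈ 0.61234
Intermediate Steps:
O(z) = 2 + 14*z
s(P) = 19 (s(P) = -1 + 20 = 19)
s(-65)/4859 + w(-67, 68)/O(-12) = 19/4859 + (-33 - 1*68)/(2 + 14*(-12)) = 19*(1/4859) + (-33 - 68)/(2 - 168) = 19/4859 - 101/(-166) = 19/4859 - 101*(-1/166) = 19/4859 + 101/166 = 493913/806594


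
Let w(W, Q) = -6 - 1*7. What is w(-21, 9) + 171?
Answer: 158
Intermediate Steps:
w(W, Q) = -13 (w(W, Q) = -6 - 7 = -13)
w(-21, 9) + 171 = -13 + 171 = 158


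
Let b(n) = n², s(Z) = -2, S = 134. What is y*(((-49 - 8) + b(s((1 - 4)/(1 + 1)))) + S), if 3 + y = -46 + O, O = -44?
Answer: -7533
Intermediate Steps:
y = -93 (y = -3 + (-46 - 44) = -3 - 90 = -93)
y*(((-49 - 8) + b(s((1 - 4)/(1 + 1)))) + S) = -93*(((-49 - 8) + (-2)²) + 134) = -93*((-57 + 4) + 134) = -93*(-53 + 134) = -93*81 = -7533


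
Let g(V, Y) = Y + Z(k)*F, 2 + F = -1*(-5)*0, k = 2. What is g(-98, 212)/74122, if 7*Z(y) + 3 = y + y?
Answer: 741/259427 ≈ 0.0028563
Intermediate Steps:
F = -2 (F = -2 - 1*(-5)*0 = -2 + 5*0 = -2 + 0 = -2)
Z(y) = -3/7 + 2*y/7 (Z(y) = -3/7 + (y + y)/7 = -3/7 + (2*y)/7 = -3/7 + 2*y/7)
g(V, Y) = -2/7 + Y (g(V, Y) = Y + (-3/7 + (2/7)*2)*(-2) = Y + (-3/7 + 4/7)*(-2) = Y + (1/7)*(-2) = Y - 2/7 = -2/7 + Y)
g(-98, 212)/74122 = (-2/7 + 212)/74122 = (1482/7)*(1/74122) = 741/259427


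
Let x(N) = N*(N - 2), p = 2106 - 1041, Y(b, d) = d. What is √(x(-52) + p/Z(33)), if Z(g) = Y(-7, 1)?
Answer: √3873 ≈ 62.233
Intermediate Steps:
p = 1065
Z(g) = 1
x(N) = N*(-2 + N)
√(x(-52) + p/Z(33)) = √(-52*(-2 - 52) + 1065/1) = √(-52*(-54) + 1065*1) = √(2808 + 1065) = √3873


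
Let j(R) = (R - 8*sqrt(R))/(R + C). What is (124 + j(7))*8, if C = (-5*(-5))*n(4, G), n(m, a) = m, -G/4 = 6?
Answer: 106200/107 - 64*sqrt(7)/107 ≈ 990.94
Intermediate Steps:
G = -24 (G = -4*6 = -24)
C = 100 (C = -5*(-5)*4 = 25*4 = 100)
j(R) = (R - 8*sqrt(R))/(100 + R) (j(R) = (R - 8*sqrt(R))/(R + 100) = (R - 8*sqrt(R))/(100 + R))
(124 + j(7))*8 = (124 + (7 - 8*sqrt(7))/(100 + 7))*8 = (124 + (7 - 8*sqrt(7))/107)*8 = (124 + (7/107 - 8*sqrt(7)/107))*8 = (13275/107 - 8*sqrt(7)/107)*8 = 106200/107 - 64*sqrt(7)/107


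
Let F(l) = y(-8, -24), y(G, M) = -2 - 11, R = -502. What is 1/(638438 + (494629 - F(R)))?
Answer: 1/1133080 ≈ 8.8255e-7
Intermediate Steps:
y(G, M) = -13
F(l) = -13
1/(638438 + (494629 - F(R))) = 1/(638438 + (494629 - 1*(-13))) = 1/(638438 + (494629 + 13)) = 1/(638438 + 494642) = 1/1133080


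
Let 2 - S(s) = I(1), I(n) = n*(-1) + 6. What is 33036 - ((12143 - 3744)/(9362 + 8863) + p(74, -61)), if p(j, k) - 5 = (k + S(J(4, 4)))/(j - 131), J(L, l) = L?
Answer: 11437261144/346275 ≈ 33029.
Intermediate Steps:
I(n) = 6 - n (I(n) = -n + 6 = 6 - n)
S(s) = -3 (S(s) = 2 - (6 - 1*1) = 2 - (6 - 1) = 2 - 1*5 = 2 - 5 = -3)
p(j, k) = 5 + (-3 + k)/(-131 + j) (p(j, k) = 5 + (k - 3)/(j - 131) = 5 + (-3 + k)/(-131 + j))
33036 - ((12143 - 3744)/(9362 + 8863) + p(74, -61)) = 33036 - ((12143 - 3744)/(9362 + 8863) + (-658 - 61 + 5*74)/(-131 + 74)) = 33036 - (8399/18225 + (-658 - 61 + 370)/(-57)) = 33036 - (8399*(1/18225) - 1/57*(-349)) = 33036 - (8399/18225 + 349/57) = 33036 - 1*2279756/346275 = 33036 - 2279756/346275 = 11437261144/346275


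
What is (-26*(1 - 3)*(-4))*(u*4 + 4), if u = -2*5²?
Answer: 40768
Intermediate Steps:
u = -50 (u = -2*25 = -50)
(-26*(1 - 3)*(-4))*(u*4 + 4) = (-26*(1 - 3)*(-4))*(-50*4 + 4) = (-(-52)*(-4))*(-200 + 4) = -26*8*(-196) = -208*(-196) = 40768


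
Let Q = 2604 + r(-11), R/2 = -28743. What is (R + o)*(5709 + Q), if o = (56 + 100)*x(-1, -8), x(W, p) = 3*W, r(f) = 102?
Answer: -487682910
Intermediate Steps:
R = -57486 (R = 2*(-28743) = -57486)
o = -468 (o = (56 + 100)*(3*(-1)) = 156*(-3) = -468)
Q = 2706 (Q = 2604 + 102 = 2706)
(R + o)*(5709 + Q) = (-57486 - 468)*(5709 + 2706) = -57954*8415 = -487682910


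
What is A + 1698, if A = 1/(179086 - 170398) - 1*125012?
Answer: -1071352031/8688 ≈ -1.2331e+5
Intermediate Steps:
A = -1086104255/8688 (A = 1/8688 - 125012 = -1086104255/8688 ≈ -1.2501e+5)
A + 1698 = -1086104255/8688 + 1698 = -1071352031/8688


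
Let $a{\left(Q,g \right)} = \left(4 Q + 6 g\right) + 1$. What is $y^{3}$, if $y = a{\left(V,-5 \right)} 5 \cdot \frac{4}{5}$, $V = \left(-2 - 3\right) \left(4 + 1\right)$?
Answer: $-137388096$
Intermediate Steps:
$V = -25$ ($V = \left(-5\right) 5 = -25$)
$a{\left(Q,g \right)} = 1 + 4 Q + 6 g$
$y = -516$ ($y = \left(1 + 4 \left(-25\right) + 6 \left(-5\right)\right) 5 \cdot \frac{4}{5} = \left(1 - 100 - 30\right) 5 \cdot 4 \cdot \frac{1}{5} = \left(-129\right) 5 \cdot \frac{4}{5} = \left(-645\right) \frac{4}{5} = -516$)
$y^{3} = \left(-516\right)^{3} = -137388096$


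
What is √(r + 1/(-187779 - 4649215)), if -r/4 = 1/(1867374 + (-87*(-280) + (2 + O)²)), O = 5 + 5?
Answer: I*√48591489447834402282/4575501267366 ≈ 0.0015235*I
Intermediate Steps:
O = 10
r = -2/945939 (r = -4/(1867374 + (-87*(-280) + (2 + 10)²)) = -4/(1867374 + (24360 + 12²)) = -4/(1867374 + (24360 + 144)) = -4/(1867374 + 24504) = -4/1891878 = -4*1/1891878 = -2/945939 ≈ -2.1143e-6)
√(r + 1/(-187779 - 4649215)) = √(-2/945939 + 1/(-187779 - 4649215)) = √(-2/945939 + 1/(-4836994)) = √(-2/945939 - 1/4836994) = √(-10619927/4575501267366) = I*√48591489447834402282/4575501267366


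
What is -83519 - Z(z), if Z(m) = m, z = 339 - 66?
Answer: -83792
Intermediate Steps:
z = 273
-83519 - Z(z) = -83519 - 1*273 = -83519 - 273 = -83792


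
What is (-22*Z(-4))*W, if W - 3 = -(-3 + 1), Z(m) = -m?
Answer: -440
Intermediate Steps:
W = 5 (W = 3 - (-3 + 1) = 3 - 1*(-2) = 3 + 2 = 5)
(-22*Z(-4))*W = -(-22)*(-4)*5 = -22*4*5 = -88*5 = -440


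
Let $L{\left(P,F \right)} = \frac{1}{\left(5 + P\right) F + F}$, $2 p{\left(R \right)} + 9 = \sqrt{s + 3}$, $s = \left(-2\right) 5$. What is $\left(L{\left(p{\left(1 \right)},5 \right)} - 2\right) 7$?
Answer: $\frac{14 \left(- 5 \sqrt{7} + 14 i\right)}{5 \left(\sqrt{7} - 3 i\right)} \approx -13.475 - 0.46301 i$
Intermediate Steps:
$s = -10$
$p{\left(R \right)} = - \frac{9}{2} + \frac{i \sqrt{7}}{2}$ ($p{\left(R \right)} = - \frac{9}{2} + \frac{\sqrt{-10 + 3}}{2} = - \frac{9}{2} + \frac{\sqrt{-7}}{2} = - \frac{9}{2} + \frac{i \sqrt{7}}{2}$)
$L{\left(P,F \right)} = \frac{1}{F + F \left(5 + P\right)}$ ($L{\left(P,F \right)} = \frac{1}{F \left(5 + P\right) + F} = \frac{1}{F + F \left(5 + P\right)}$)
$\left(L{\left(p{\left(1 \right)},5 \right)} - 2\right) 7 = \left(\frac{1}{5 \left(6 - \left(\frac{9}{2} - \frac{i \sqrt{7}}{2}\right)\right)} - 2\right) 7 = \left(\frac{1}{5 \left(\frac{3}{2} + \frac{i \sqrt{7}}{2}\right)} - 2\right) 7 = \left(-2 + \frac{1}{5 \left(\frac{3}{2} + \frac{i \sqrt{7}}{2}\right)}\right) 7 = -14 + \frac{7}{5 \left(\frac{3}{2} + \frac{i \sqrt{7}}{2}\right)}$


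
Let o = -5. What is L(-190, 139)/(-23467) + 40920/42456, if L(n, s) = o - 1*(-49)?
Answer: 39933399/41513123 ≈ 0.96195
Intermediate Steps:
L(n, s) = 44 (L(n, s) = -5 - 1*(-49) = -5 + 49 = 44)
L(-190, 139)/(-23467) + 40920/42456 = 44/(-23467) + 40920/42456 = 44*(-1/23467) + 40920*(1/42456) = -44/23467 + 1705/1769 = 39933399/41513123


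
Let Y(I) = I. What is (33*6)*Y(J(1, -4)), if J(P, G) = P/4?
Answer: 99/2 ≈ 49.500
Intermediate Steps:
J(P, G) = P/4 (J(P, G) = P*(1/4) = P/4)
(33*6)*Y(J(1, -4)) = (33*6)*((1/4)*1) = 198*(1/4) = 99/2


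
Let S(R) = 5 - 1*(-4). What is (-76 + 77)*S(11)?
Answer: 9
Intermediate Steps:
S(R) = 9 (S(R) = 5 + 4 = 9)
(-76 + 77)*S(11) = (-76 + 77)*9 = 1*9 = 9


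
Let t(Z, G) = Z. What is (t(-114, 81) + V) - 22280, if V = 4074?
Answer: -18320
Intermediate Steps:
(t(-114, 81) + V) - 22280 = (-114 + 4074) - 22280 = 3960 - 22280 = -18320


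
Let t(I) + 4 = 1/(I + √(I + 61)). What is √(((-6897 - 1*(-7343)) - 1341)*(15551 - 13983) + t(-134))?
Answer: √((188050777 - 1403364*I*√73)/(-134 + I*√73)) ≈ 0.e-7 - 1184.6*I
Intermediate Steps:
t(I) = -4 + 1/(I + √(61 + I)) (t(I) = -4 + 1/(I + √(I + 61)) = -4 + 1/(I + √(61 + I)))
√(((-6897 - 1*(-7343)) - 1341)*(15551 - 13983) + t(-134)) = √(((-6897 - 1*(-7343)) - 1341)*(15551 - 13983) + (1 - 4*(-134) - 4*√(61 - 134))/(-134 + √(61 - 134))) = √(((-6897 + 7343) - 1341)*1568 + (1 + 536 - 4*I*√73)/(-134 + √(-73))) = √((446 - 1341)*1568 + (1 + 536 - 4*I*√73)/(-134 + I*√73)) = √(-895*1568 + (1 + 536 - 4*I*√73)/(-134 + I*√73)) = √(-1403360 + (537 - 4*I*√73)/(-134 + I*√73))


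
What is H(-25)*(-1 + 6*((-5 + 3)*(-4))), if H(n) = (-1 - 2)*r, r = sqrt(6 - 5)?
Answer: -141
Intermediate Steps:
r = 1 (r = sqrt(1) = 1)
H(n) = -3 (H(n) = (-1 - 2)*1 = -3*1 = -3)
H(-25)*(-1 + 6*((-5 + 3)*(-4))) = -3*(-1 + 6*((-5 + 3)*(-4))) = -3*(-1 + 6*(-2*(-4))) = -3*(-1 + 6*8) = -3*(-1 + 48) = -3*47 = -141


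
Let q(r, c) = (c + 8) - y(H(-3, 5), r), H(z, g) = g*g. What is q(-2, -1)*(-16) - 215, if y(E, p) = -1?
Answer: -343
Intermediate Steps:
H(z, g) = g²
q(r, c) = 9 + c (q(r, c) = (c + 8) - 1*(-1) = (8 + c) + 1 = 9 + c)
q(-2, -1)*(-16) - 215 = (9 - 1)*(-16) - 215 = 8*(-16) - 215 = -128 - 215 = -343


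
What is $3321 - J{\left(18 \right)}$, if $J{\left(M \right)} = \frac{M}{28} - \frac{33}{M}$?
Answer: $\frac{69766}{21} \approx 3322.2$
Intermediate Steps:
$J{\left(M \right)} = - \frac{33}{M} + \frac{M}{28}$ ($J{\left(M \right)} = M \frac{1}{28} - \frac{33}{M} = \frac{M}{28} - \frac{33}{M} = - \frac{33}{M} + \frac{M}{28}$)
$3321 - J{\left(18 \right)} = 3321 - \left(- \frac{33}{18} + \frac{1}{28} \cdot 18\right) = 3321 - \left(\left(-33\right) \frac{1}{18} + \frac{9}{14}\right) = 3321 - \left(- \frac{11}{6} + \frac{9}{14}\right) = 3321 - - \frac{25}{21} = 3321 + \frac{25}{21} = \frac{69766}{21}$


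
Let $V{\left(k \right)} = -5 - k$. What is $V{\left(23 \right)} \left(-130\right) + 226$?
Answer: $3866$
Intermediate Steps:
$V{\left(23 \right)} \left(-130\right) + 226 = \left(-5 - 23\right) \left(-130\right) + 226 = \left(-28\right) \left(-130\right) + 226 = 3640 + 226 = 3866$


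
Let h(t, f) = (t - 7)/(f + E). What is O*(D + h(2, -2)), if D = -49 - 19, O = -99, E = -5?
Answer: 46629/7 ≈ 6661.3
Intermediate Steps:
h(t, f) = (-7 + t)/(-5 + f) (h(t, f) = (t - 7)/(f - 5) = (-7 + t)/(-5 + f))
D = -68
O*(D + h(2, -2)) = -99*(-68 + (-7 + 2)/(-5 - 2)) = -99*(-68 - 5/(-7)) = -99*(-68 - 1/7*(-5)) = -99*(-68 + 5/7) = -99*(-471/7) = 46629/7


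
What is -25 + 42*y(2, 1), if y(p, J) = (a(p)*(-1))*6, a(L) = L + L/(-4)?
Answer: -403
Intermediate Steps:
a(L) = 3*L/4 (a(L) = L - L/4 = 3*L/4)
y(p, J) = -9*p/2 (y(p, J) = ((3*p/4)*(-1))*6 = -3*p/4*6 = -9*p/2)
-25 + 42*y(2, 1) = -25 + 42*(-9/2*2) = -25 + 42*(-9) = -25 - 378 = -403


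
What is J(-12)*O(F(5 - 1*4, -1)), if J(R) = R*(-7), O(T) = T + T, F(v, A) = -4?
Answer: -672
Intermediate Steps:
O(T) = 2*T
J(R) = -7*R
J(-12)*O(F(5 - 1*4, -1)) = (-7*(-12))*(2*(-4)) = 84*(-8) = -672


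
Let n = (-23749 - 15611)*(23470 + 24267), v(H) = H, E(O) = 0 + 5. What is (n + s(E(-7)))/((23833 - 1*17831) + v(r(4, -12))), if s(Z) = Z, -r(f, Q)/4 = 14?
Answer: -1878928315/5946 ≈ -3.1600e+5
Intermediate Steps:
r(f, Q) = -56 (r(f, Q) = -4*14 = -56)
E(O) = 5
n = -1878928320 (n = -39360*47737 = -1878928320)
(n + s(E(-7)))/((23833 - 1*17831) + v(r(4, -12))) = (-1878928320 + 5)/((23833 - 1*17831) - 56) = -1878928315/((23833 - 17831) - 56) = -1878928315/(6002 - 56) = -1878928315/5946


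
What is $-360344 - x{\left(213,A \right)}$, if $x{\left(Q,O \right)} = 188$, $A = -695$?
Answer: $-360532$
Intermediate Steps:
$-360344 - x{\left(213,A \right)} = -360344 - 188 = -360532$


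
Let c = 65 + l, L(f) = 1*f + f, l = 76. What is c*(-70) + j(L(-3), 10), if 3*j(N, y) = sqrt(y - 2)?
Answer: -9870 + 2*sqrt(2)/3 ≈ -9869.1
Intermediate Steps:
L(f) = 2*f (L(f) = f + f = 2*f)
j(N, y) = sqrt(-2 + y)/3 (j(N, y) = sqrt(y - 2)/3 = sqrt(-2 + y)/3)
c = 141 (c = 65 + 76 = 141)
c*(-70) + j(L(-3), 10) = 141*(-70) + sqrt(-2 + 10)/3 = -9870 + sqrt(8)/3 = -9870 + (2*sqrt(2))/3 = -9870 + 2*sqrt(2)/3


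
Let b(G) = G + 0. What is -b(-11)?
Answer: 11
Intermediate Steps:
b(G) = G
-b(-11) = -1*(-11) = 11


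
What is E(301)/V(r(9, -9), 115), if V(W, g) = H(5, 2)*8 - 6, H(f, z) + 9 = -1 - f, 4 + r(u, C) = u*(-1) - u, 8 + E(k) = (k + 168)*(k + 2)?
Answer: -142099/126 ≈ -1127.8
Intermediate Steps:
E(k) = -8 + (2 + k)*(168 + k) (E(k) = -8 + (k + 168)*(k + 2) = -8 + (168 + k)*(2 + k) = -8 + (2 + k)*(168 + k))
r(u, C) = -4 - 2*u (r(u, C) = -4 + (u*(-1) - u) = -4 + (-u - u) = -4 - 2*u)
H(f, z) = -10 - f (H(f, z) = -9 + (-1 - f) = -10 - f)
V(W, g) = -126 (V(W, g) = (-10 - 1*5)*8 - 6 = (-10 - 5)*8 - 6 = -15*8 - 6 = -120 - 6 = -126)
E(301)/V(r(9, -9), 115) = (328 + 301² + 170*301)/(-126) = (328 + 90601 + 51170)*(-1/126) = 142099*(-1/126) = -142099/126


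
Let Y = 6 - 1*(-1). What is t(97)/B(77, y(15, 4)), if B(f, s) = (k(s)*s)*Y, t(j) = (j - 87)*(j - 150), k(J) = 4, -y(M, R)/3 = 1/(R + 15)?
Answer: 5035/42 ≈ 119.88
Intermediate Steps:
y(M, R) = -3/(15 + R) (y(M, R) = -3/(R + 15) = -3/(15 + R))
t(j) = (-150 + j)*(-87 + j) (t(j) = (-87 + j)*(-150 + j) = (-150 + j)*(-87 + j))
Y = 7 (Y = 6 + 1 = 7)
B(f, s) = 28*s (B(f, s) = (4*s)*7 = 28*s)
t(97)/B(77, y(15, 4)) = (13050 + 97**2 - 237*97)/((28*(-3/(15 + 4)))) = (13050 + 9409 - 22989)/((28*(-3/19))) = -530/(28*(-3*1/19)) = -530/(28*(-3/19)) = -530/(-84/19) = -530*(-19/84) = 5035/42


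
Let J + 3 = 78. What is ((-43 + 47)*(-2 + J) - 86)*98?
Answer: 20188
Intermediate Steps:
J = 75 (J = -3 + 78 = 75)
((-43 + 47)*(-2 + J) - 86)*98 = ((-43 + 47)*(-2 + 75) - 86)*98 = (4*73 - 86)*98 = (292 - 86)*98 = 206*98 = 20188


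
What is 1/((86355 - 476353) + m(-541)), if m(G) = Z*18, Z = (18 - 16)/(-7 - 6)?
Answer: -13/5070010 ≈ -2.5641e-6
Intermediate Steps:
Z = -2/13 (Z = 2/(-13) = 2*(-1/13) = -2/13 ≈ -0.15385)
m(G) = -36/13 (m(G) = -2/13*18 = -36/13)
1/((86355 - 476353) + m(-541)) = 1/((86355 - 476353) - 36/13) = 1/(-389998 - 36/13) = 1/(-5070010/13) = -13/5070010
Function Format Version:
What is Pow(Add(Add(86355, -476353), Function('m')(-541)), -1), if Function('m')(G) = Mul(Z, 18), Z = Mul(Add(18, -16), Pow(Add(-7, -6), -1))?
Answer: Rational(-13, 5070010) ≈ -2.5641e-6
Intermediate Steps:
Z = Rational(-2, 13) (Z = Mul(2, Pow(-13, -1)) = Mul(2, Rational(-1, 13)) = Rational(-2, 13) ≈ -0.15385)
Function('m')(G) = Rational(-36, 13) (Function('m')(G) = Mul(Rational(-2, 13), 18) = Rational(-36, 13))
Pow(Add(Add(86355, -476353), Function('m')(-541)), -1) = Pow(Add(Add(86355, -476353), Rational(-36, 13)), -1) = Pow(Add(-389998, Rational(-36, 13)), -1) = Pow(Rational(-5070010, 13), -1) = Rational(-13, 5070010)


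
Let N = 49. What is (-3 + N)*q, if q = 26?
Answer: 1196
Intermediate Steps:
(-3 + N)*q = (-3 + 49)*26 = 46*26 = 1196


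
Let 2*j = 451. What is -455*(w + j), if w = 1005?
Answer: -1119755/2 ≈ -5.5988e+5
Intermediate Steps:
j = 451/2 (j = (1/2)*451 = 451/2 ≈ 225.50)
-455*(w + j) = -455*(1005 + 451/2) = -455*2461/2 = -1119755/2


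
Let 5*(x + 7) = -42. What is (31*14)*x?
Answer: -33418/5 ≈ -6683.6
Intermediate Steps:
x = -77/5 (x = -7 + (⅕)*(-42) = -7 - 42/5 = -77/5 ≈ -15.400)
(31*14)*x = (31*14)*(-77/5) = 434*(-77/5) = -33418/5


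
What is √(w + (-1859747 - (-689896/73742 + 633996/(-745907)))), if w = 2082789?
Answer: √168711901608605982580124322/27502336997 ≈ 472.28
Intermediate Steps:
√(w + (-1859747 - (-689896/73742 + 633996/(-745907)))) = √(2082789 + (-1859747 - (-689896/73742 + 633996/(-745907)))) = √(2082789 + (-1859747 - (-689896*1/73742 + 633996*(-1/745907)))) = √(2082789 + (-1859747 - (-344948/36871 - 633996/745907))) = √(2082789 + (-1859747 - 1*(-280675194352/27502336997))) = √(2082789 + (-1859747 + 280675194352/27502336997)) = √(2082789 - 51147108047965407/27502336997) = √(6134456923679226/27502336997) = √168711901608605982580124322/27502336997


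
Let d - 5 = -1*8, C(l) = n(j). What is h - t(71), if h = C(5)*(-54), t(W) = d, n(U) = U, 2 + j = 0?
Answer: 111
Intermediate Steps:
j = -2 (j = -2 + 0 = -2)
C(l) = -2
d = -3 (d = 5 - 1*8 = 5 - 8 = -3)
t(W) = -3
h = 108 (h = -2*(-54) = 108)
h - t(71) = 108 - 1*(-3) = 108 + 3 = 111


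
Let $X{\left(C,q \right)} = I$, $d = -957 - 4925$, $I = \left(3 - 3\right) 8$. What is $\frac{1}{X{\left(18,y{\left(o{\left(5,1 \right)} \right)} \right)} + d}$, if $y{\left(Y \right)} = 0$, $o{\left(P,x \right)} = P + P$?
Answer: $- \frac{1}{5882} \approx -0.00017001$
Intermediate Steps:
$o{\left(P,x \right)} = 2 P$
$I = 0$ ($I = \left(3 - 3\right) 8 = 0 \cdot 8 = 0$)
$d = -5882$ ($d = -957 - 4925 = -5882$)
$X{\left(C,q \right)} = 0$
$\frac{1}{X{\left(18,y{\left(o{\left(5,1 \right)} \right)} \right)} + d} = \frac{1}{0 - 5882} = \frac{1}{-5882} = - \frac{1}{5882}$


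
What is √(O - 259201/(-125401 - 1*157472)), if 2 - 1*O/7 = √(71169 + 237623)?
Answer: √(1193560842279 - 12322638655866*√638)/282873 ≈ 62.249*I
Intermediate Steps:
O = 14 - 154*√638 (O = 14 - 7*√(71169 + 237623) = 14 - 154*√638 ≈ -3875.8)
√(O - 259201/(-125401 - 1*157472)) = √((14 - 154*√638) - 259201/(-125401 - 1*157472)) = √((14 - 154*√638) - 259201/(-125401 - 157472)) = √((14 - 154*√638) - 259201/(-282873)) = √((14 - 154*√638) - 259201*(-1/282873)) = √((14 - 154*√638) + 259201/282873) = √(4219423/282873 - 154*√638)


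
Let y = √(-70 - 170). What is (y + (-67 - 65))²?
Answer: 17184 - 1056*I*√15 ≈ 17184.0 - 4089.9*I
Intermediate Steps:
y = 4*I*√15 (y = √(-240) = 4*I*√15 ≈ 15.492*I)
(y + (-67 - 65))² = (4*I*√15 + (-67 - 65))² = (4*I*√15 - 132)² = (-132 + 4*I*√15)²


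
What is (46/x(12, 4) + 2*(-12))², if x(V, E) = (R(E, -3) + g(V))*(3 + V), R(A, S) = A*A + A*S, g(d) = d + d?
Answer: 25170289/44100 ≈ 570.75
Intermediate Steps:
g(d) = 2*d
R(A, S) = A² + A*S
x(V, E) = (3 + V)*(2*V + E*(-3 + E)) (x(V, E) = (E*(E - 3) + 2*V)*(3 + V) = (E*(-3 + E) + 2*V)*(3 + V) = (2*V + E*(-3 + E))*(3 + V) = (3 + V)*(2*V + E*(-3 + E)))
(46/x(12, 4) + 2*(-12))² = (46/(2*12² + 6*12 + 3*4*(-3 + 4) + 4*12*(-3 + 4)) + 2*(-12))² = (46/(2*144 + 72 + 3*4*1 + 4*12*1) - 24)² = (46/(288 + 72 + 12 + 48) - 24)² = (46/420 - 24)² = (46*(1/420) - 24)² = (23/210 - 24)² = (-5017/210)² = 25170289/44100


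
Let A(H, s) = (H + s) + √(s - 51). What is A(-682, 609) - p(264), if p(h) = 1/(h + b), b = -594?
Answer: -24089/330 + 3*√62 ≈ -49.375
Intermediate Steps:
p(h) = 1/(-594 + h) (p(h) = 1/(h - 594) = 1/(-594 + h))
A(H, s) = H + s + √(-51 + s) (A(H, s) = (H + s) + √(-51 + s) = H + s + √(-51 + s))
A(-682, 609) - p(264) = (-682 + 609 + √(-51 + 609)) - 1/(-594 + 264) = (-682 + 609 + √558) - 1/(-330) = (-682 + 609 + 3*√62) - 1*(-1/330) = (-73 + 3*√62) + 1/330 = -24089/330 + 3*√62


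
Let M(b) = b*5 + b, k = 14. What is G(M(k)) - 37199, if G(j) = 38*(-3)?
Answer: -37313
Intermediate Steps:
M(b) = 6*b (M(b) = 5*b + b = 6*b)
G(j) = -114
G(M(k)) - 37199 = -114 - 37199 = -37313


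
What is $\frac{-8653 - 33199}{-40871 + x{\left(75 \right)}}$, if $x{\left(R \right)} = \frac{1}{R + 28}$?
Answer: $\frac{1077689}{1052428} \approx 1.024$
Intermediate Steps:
$x{\left(R \right)} = \frac{1}{28 + R}$
$\frac{-8653 - 33199}{-40871 + x{\left(75 \right)}} = \frac{-8653 - 33199}{-40871 + \frac{1}{28 + 75}} = - \frac{41852}{-40871 + \frac{1}{103}} = - \frac{41852}{- \frac{4209712}{103}} = \left(-41852\right) \left(- \frac{103}{4209712}\right) = \frac{1077689}{1052428}$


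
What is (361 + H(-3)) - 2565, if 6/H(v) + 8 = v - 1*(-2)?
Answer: -6614/3 ≈ -2204.7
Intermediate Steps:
H(v) = 6/(-6 + v) (H(v) = 6/(-8 + (v - 1*(-2))) = 6/(-8 + (v + 2)) = 6/(-8 + (2 + v)) = 6/(-6 + v))
(361 + H(-3)) - 2565 = (361 + 6/(-6 - 3)) - 2565 = (361 + 6/(-9)) - 2565 = (361 + 6*(-⅑)) - 2565 = (361 - ⅔) - 2565 = 1081/3 - 2565 = -6614/3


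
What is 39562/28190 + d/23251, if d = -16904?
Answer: 221666151/327722845 ≈ 0.67638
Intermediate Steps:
39562/28190 + d/23251 = 39562/28190 - 16904/23251 = 39562*(1/28190) - 16904*1/23251 = 19781/14095 - 16904/23251 = 221666151/327722845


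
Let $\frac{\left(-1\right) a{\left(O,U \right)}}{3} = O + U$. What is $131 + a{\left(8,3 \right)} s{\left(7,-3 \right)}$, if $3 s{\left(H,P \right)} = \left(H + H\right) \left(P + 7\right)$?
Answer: $-485$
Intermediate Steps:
$a{\left(O,U \right)} = - 3 O - 3 U$ ($a{\left(O,U \right)} = - 3 \left(O + U\right) = - 3 O - 3 U$)
$s{\left(H,P \right)} = \frac{2 H \left(7 + P\right)}{3}$ ($s{\left(H,P \right)} = \frac{\left(H + H\right) \left(P + 7\right)}{3} = \frac{2 H \left(7 + P\right)}{3}$)
$131 + a{\left(8,3 \right)} s{\left(7,-3 \right)} = 131 + \left(\left(-3\right) 8 - 9\right) \frac{2}{3} \cdot 7 \left(7 - 3\right) = 131 + \left(-24 - 9\right) \frac{2}{3} \cdot 7 \cdot 4 = 131 - 616 = -485$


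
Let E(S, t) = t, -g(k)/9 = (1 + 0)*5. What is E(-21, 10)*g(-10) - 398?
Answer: -848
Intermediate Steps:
g(k) = -45 (g(k) = -9*(1 + 0)*5 = -9*5 = -45)
E(-21, 10)*g(-10) - 398 = 10*(-45) - 398 = -450 - 398 = -848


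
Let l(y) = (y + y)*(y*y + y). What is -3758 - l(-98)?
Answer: 1859418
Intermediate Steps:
l(y) = 2*y*(y + y²) (l(y) = (2*y)*(y² + y) = (2*y)*(y + y²) = 2*y*(y + y²))
-3758 - l(-98) = -3758 - 2*(-98)²*(1 - 98) = -3758 - 2*9604*(-97) = -3758 - 1*(-1863176) = -3758 + 1863176 = 1859418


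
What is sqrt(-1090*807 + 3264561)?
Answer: sqrt(2384931) ≈ 1544.3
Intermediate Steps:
sqrt(-1090*807 + 3264561) = sqrt(-879630 + 3264561) = sqrt(2384931)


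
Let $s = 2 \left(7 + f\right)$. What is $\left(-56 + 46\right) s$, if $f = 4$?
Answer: $-220$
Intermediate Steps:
$s = 22$ ($s = 2 \left(7 + 4\right) = 2 \cdot 11 = 22$)
$\left(-56 + 46\right) s = \left(-56 + 46\right) 22 = \left(-10\right) 22 = -220$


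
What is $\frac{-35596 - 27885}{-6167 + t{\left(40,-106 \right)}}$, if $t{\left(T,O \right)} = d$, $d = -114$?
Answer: $\frac{5771}{571} \approx 10.107$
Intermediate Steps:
$t{\left(T,O \right)} = -114$
$\frac{-35596 - 27885}{-6167 + t{\left(40,-106 \right)}} = \frac{-35596 - 27885}{-6167 - 114} = - \frac{63481}{-6281} = \left(-63481\right) \left(- \frac{1}{6281}\right) = \frac{5771}{571}$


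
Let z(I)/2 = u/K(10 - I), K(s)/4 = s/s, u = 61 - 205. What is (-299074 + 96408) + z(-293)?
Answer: -202738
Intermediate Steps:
u = -144
K(s) = 4 (K(s) = 4*(s/s) = 4*1 = 4)
z(I) = -72 (z(I) = 2*(-144/4) = 2*(-144*¼) = 2*(-36) = -72)
(-299074 + 96408) + z(-293) = (-299074 + 96408) - 72 = -202666 - 72 = -202738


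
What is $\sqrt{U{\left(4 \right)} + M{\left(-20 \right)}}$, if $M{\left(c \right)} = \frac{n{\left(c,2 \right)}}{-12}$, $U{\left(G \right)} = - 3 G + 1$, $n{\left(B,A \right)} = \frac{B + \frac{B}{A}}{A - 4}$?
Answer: $\frac{7 i}{2} \approx 3.5 i$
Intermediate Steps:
$n{\left(B,A \right)} = \frac{B + \frac{B}{A}}{-4 + A}$
$U{\left(G \right)} = 1 - 3 G$
$M{\left(c \right)} = \frac{c}{16}$ ($M{\left(c \right)} = \frac{c \frac{1}{2} \frac{1}{-4 + 2} \left(1 + 2\right)}{-12} = c \frac{1}{2} \frac{1}{-2} \cdot 3 \left(- \frac{1}{12}\right) = c \frac{1}{2} \left(- \frac{1}{2}\right) 3 \left(- \frac{1}{12}\right) = - \frac{3 c}{4} \left(- \frac{1}{12}\right) = \frac{c}{16}$)
$\sqrt{U{\left(4 \right)} + M{\left(-20 \right)}} = \sqrt{\left(1 - 12\right) + \frac{1}{16} \left(-20\right)} = \sqrt{\left(1 - 12\right) - \frac{5}{4}} = \sqrt{-11 - \frac{5}{4}} = \sqrt{- \frac{49}{4}} = \frac{7 i}{2}$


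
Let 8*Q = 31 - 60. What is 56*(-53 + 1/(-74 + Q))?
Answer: -1843576/621 ≈ -2968.7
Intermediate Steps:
Q = -29/8 (Q = (31 - 60)/8 = (⅛)*(-29) = -29/8 ≈ -3.6250)
56*(-53 + 1/(-74 + Q)) = 56*(-53 + 1/(-74 - 29/8)) = 56*(-53 + 1/(-621/8)) = 56*(-53 - 8/621) = 56*(-32921/621) = -1843576/621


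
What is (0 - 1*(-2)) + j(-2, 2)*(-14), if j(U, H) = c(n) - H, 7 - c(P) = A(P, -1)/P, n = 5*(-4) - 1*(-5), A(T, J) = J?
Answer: -1006/15 ≈ -67.067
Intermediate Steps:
n = -15 (n = -20 + 5 = -15)
c(P) = 7 + 1/P (c(P) = 7 - (-1)/P = 7 + 1/P)
j(U, H) = 104/15 - H (j(U, H) = (7 + 1/(-15)) - H = (7 - 1/15) - H = 104/15 - H)
(0 - 1*(-2)) + j(-2, 2)*(-14) = (0 - 1*(-2)) + (104/15 - 1*2)*(-14) = (0 + 2) + (104/15 - 2)*(-14) = 2 + (74/15)*(-14) = 2 - 1036/15 = -1006/15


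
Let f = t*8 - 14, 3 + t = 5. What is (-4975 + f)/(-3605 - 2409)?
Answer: 4973/6014 ≈ 0.82690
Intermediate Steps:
t = 2 (t = -3 + 5 = 2)
f = 2 (f = 2*8 - 14 = 16 - 14 = 2)
(-4975 + f)/(-3605 - 2409) = (-4975 + 2)/(-3605 - 2409) = -4973/(-6014) = -4973*(-1/6014) = 4973/6014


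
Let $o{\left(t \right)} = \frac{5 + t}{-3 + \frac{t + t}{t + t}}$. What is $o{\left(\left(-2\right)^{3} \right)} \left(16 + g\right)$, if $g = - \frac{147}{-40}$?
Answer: $\frac{2361}{80} \approx 29.513$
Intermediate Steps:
$o{\left(t \right)} = - \frac{5}{2} - \frac{t}{2}$ ($o{\left(t \right)} = \frac{5 + t}{-3 + \frac{2 t}{2 t}} = \frac{5 + t}{-3 + 2 t \frac{1}{2 t}} = \frac{5 + t}{-3 + 1} = \frac{5 + t}{-2} = \left(5 + t\right) \left(- \frac{1}{2}\right) = - \frac{5}{2} - \frac{t}{2}$)
$g = \frac{147}{40}$ ($g = \left(-147\right) \left(- \frac{1}{40}\right) = \frac{147}{40} \approx 3.675$)
$o{\left(\left(-2\right)^{3} \right)} \left(16 + g\right) = \left(- \frac{5}{2} - \frac{\left(-2\right)^{3}}{2}\right) \left(16 + \frac{147}{40}\right) = \left(- \frac{5}{2} - -4\right) \frac{787}{40} = \left(- \frac{5}{2} + 4\right) \frac{787}{40} = \frac{3}{2} \cdot \frac{787}{40} = \frac{2361}{80}$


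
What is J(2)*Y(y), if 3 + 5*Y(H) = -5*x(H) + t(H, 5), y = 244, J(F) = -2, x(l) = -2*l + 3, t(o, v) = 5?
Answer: -4854/5 ≈ -970.80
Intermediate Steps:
x(l) = 3 - 2*l
Y(H) = -13/5 + 2*H (Y(H) = -⅗ + (-5*(3 - 2*H) + 5)/5 = -⅗ + ((-15 + 10*H) + 5)/5 = -⅗ + (-10 + 10*H)/5 = -⅗ + (-2 + 2*H) = -13/5 + 2*H)
J(2)*Y(y) = -2*(-13/5 + 2*244) = -2*(-13/5 + 488) = -2*2427/5 = -4854/5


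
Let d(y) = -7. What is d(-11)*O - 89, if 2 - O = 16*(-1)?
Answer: -215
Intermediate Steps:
O = 18 (O = 2 - 16*(-1) = 2 - 1*(-16) = 2 + 16 = 18)
d(-11)*O - 89 = -7*18 - 89 = -126 - 89 = -215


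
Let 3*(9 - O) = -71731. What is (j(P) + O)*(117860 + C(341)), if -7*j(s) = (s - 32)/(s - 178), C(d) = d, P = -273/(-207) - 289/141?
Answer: 5735669926483951/2028684 ≈ 2.8273e+9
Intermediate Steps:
O = 71758/3 (O = 9 - ⅓*(-71731) = 9 + 71731/3 = 71758/3 ≈ 23919.)
P = -790/1081 (P = -273*(-1/207) - 289*1/141 = 91/69 - 289/141 = -790/1081 ≈ -0.73080)
j(s) = -(-32 + s)/(7*(-178 + s)) (j(s) = -(s - 32)/(7*(s - 178)) = -(-32 + s)/(7*(-178 + s)))
(j(P) + O)*(117860 + C(341)) = ((32 - 1*(-790/1081))/(7*(-178 - 790/1081)) + 71758/3)*(117860 + 341) = ((32 + 790/1081)/(7*(-193208/1081)) + 71758/3)*118201 = ((⅐)*(-1081/193208)*(35382/1081) + 71758/3)*118201 = (-17691/676228 + 71758/3)*118201 = (48524715751/2028684)*118201 = 5735669926483951/2028684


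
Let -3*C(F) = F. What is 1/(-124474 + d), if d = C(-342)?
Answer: -1/124360 ≈ -8.0412e-6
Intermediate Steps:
C(F) = -F/3
d = 114 (d = -⅓*(-342) = 114)
1/(-124474 + d) = 1/(-124474 + 114) = 1/(-124360) = -1/124360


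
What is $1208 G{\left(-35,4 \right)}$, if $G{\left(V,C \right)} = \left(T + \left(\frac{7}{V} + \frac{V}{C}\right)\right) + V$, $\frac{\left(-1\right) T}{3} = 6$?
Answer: $- \frac{374178}{5} \approx -74836.0$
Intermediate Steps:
$T = -18$ ($T = \left(-3\right) 6 = -18$)
$G{\left(V,C \right)} = -18 + V + \frac{7}{V} + \frac{V}{C}$ ($G{\left(V,C \right)} = \left(-18 + \left(\frac{7}{V} + \frac{V}{C}\right)\right) + V = \left(-18 + \frac{7}{V} + \frac{V}{C}\right) + V = -18 + V + \frac{7}{V} + \frac{V}{C}$)
$1208 G{\left(-35,4 \right)} = 1208 \left(-18 - 35 + \frac{7}{-35} - \frac{35}{4}\right) = 1208 \left(-18 - 35 + 7 \left(- \frac{1}{35}\right) - \frac{35}{4}\right) = 1208 \left(-18 - 35 - \frac{1}{5} - \frac{35}{4}\right) = 1208 \left(- \frac{1239}{20}\right) = - \frac{374178}{5}$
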